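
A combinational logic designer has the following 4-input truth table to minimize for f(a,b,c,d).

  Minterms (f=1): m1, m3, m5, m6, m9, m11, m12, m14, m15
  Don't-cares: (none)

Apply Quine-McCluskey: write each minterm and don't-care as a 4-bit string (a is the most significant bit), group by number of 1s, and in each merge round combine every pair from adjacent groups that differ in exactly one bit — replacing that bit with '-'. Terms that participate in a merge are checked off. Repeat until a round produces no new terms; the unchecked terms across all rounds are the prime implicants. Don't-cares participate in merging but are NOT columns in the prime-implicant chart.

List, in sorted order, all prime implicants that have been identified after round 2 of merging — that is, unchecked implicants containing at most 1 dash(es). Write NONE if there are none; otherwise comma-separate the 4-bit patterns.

-110, 0-01, 1-11, 11-0, 111-

Round 0: 0001✓ 0011✓ 0101✓ 0110✓ 1001✓ 1011✓ 1100✓ 1110✓ 1111✓
Round 1: -001✓ -011✓ -110 0-01 00-1✓ 1-11 10-1✓ 11-0 111-
Round 2: -0-1
PIs = {-0-1, -110, 0-01, 1-11, 11-0, 111-}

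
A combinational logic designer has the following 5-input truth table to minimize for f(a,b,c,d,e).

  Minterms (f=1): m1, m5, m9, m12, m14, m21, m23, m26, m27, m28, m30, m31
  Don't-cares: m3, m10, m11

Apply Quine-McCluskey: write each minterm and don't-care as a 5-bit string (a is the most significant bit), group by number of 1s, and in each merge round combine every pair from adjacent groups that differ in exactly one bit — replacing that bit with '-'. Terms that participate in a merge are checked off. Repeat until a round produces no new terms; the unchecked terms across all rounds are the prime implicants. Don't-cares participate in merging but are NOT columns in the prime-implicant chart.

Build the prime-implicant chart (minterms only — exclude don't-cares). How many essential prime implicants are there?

2

Round 0: 00001✓ 00011✓ 00101✓ 01001✓ 01010✓ 01011✓ 01100✓ 01110✓ 10101✓ 10111✓ 11010✓ 11011✓ 11100✓ 11110✓ 11111✓
Round 1: -0101 -1010✓ -1011✓ -1100✓ -1110✓ 0-001✓ 0-011✓ 00-01 000-1✓ 01-10✓ 010-1✓ 0101-✓ 011-0✓ 1-111 101-1 11-10✓ 11-11✓ 1101-✓ 111-0✓ 1111-✓
Round 2: -1-10 -101- -11-0 0-0-1 11-1-
PIs = {-0101, -1-10, -101-, -11-0, 0-0-1, 00-01, 1-111, 101-1, 11-1-}
Coverage chart:
  m1: 0-0-1,00-01
  m5: -0101,00-01
  m9: 0-0-1 ←essential
  m12: -11-0 ←essential
  m14: -1-10,-11-0
  m21: -0101,101-1
  m23: 1-111,101-1
  m26: -1-10,-101-,11-1-
  m27: -101-,11-1-
  m28: -11-0 ←essential
  m30: -1-10,-11-0,11-1-
  m31: 1-111,11-1-
Essential: -11-0, 0-0-1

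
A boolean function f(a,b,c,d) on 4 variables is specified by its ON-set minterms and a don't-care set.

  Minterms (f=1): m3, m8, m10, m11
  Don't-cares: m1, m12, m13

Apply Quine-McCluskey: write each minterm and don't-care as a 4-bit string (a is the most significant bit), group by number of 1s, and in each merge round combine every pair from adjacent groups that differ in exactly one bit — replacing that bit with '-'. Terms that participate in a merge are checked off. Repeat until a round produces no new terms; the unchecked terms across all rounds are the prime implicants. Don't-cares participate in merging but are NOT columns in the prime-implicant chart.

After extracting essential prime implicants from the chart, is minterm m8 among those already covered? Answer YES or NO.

[col 0] 0001*, 0011*, 1000*, 1010*, 1011*, 1100*, 1101*
[col 1] -011, 00-1, 1-00, 10-0, 101-, 110-
Prime implicants: -011, 00-1, 1-00, 10-0, 101-, 110-
PI chart (minterm → PIs covering it):
  3 | -011,00-1
  8 | 1-00,10-0
  10 | 10-0,101-
  11 | -011,101-
(no essential prime implicants)

NO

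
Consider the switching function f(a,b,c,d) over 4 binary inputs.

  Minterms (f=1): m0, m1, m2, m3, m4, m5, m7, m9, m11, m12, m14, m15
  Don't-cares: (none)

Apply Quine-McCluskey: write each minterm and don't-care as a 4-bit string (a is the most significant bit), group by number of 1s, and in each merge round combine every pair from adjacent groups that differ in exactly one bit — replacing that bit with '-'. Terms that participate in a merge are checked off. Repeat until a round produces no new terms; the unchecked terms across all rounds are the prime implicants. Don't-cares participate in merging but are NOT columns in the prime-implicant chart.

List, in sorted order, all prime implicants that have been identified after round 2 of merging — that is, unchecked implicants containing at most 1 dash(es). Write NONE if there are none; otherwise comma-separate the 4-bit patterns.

Round 0: 0000✓ 0001✓ 0010✓ 0011✓ 0100✓ 0101✓ 0111✓ 1001✓ 1011✓ 1100✓ 1110✓ 1111✓
Round 1: -001✓ -011✓ -100 -111✓ 0-00✓ 0-01✓ 0-11✓ 00-0✓ 00-1✓ 000-✓ 001-✓ 01-1✓ 010-✓ 1-11✓ 10-1✓ 11-0 111-
Round 2: --11 -0-1 0--1 0-0- 00--
PIs = {--11, -0-1, -100, 0--1, 0-0-, 00--, 11-0, 111-}

-100, 11-0, 111-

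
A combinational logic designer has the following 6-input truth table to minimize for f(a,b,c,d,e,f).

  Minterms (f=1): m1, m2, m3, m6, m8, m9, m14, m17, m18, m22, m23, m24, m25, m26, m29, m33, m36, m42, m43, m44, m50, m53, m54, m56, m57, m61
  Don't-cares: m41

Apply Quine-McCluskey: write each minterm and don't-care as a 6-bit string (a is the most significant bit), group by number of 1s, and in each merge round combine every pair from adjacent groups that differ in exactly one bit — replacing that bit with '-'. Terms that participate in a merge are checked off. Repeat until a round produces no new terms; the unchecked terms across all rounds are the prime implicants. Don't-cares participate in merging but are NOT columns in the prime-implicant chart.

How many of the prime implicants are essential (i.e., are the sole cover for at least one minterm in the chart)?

[col 0] 000001*, 000010*, 000011*, 000110*, 001000*, 001001*, 001110*, 010001*, 010010*, 010110*, 010111*, 011000*, 011001*, 011010*, 011101*, 100001*, 100100*, 101001*, 101010*, 101011*, 101100*, 110010*, 110101*, 110110*, 111000*, 111001*, 111101*
[col 1] -00001*, -01001*, -10010*, -10110*, -11000*, -11001*, -11101*, 0-0001*, 0-0010*, 0-0110*, 0-1000*, 0-1001*, 00-001*, 00-110, 000-10*, 0000-1, 00001-, 00100-*, 01-001*, 01-010, 010-10*, 01011-, 011-01*, 0110-0, 01100-*, 1-1001*, 10-001*, 10-100, 1010-1, 10101-, 11-101, 110-10*, 111-01*, 11100-*
[col 2] --1001, -0-001, -10-10, -11-01, -1100-, 0--001, 0-0-10, 0-100-
Prime implicants: --1001, -0-001, -10-10, -11-01, -1100-, 0--001, 0-0-10, 0-100-, 00-110, 0000-1, 00001-, 01-010, 01011-, 0110-0, 10-100, 1010-1, 10101-, 11-101
PI chart (minterm → PIs covering it):
  1 | -0-001,0--001,0000-1
  2 | 0-0-10,00001-
  3 | 0000-1,00001-
  6 | 0-0-10,00-110
  8 | 0-100-  (sole → essential)
  9 | --1001,-0-001,0--001,0-100-
  14 | 00-110  (sole → essential)
  17 | 0--001  (sole → essential)
  18 | -10-10,0-0-10,01-010
  22 | -10-10,0-0-10,01011-
  23 | 01011-  (sole → essential)
  24 | -1100-,0-100-,0110-0
  25 | --1001,-11-01,-1100-,0--001,0-100-
  26 | 01-010,0110-0
  29 | -11-01  (sole → essential)
  33 | -0-001  (sole → essential)
  36 | 10-100  (sole → essential)
  42 | 10101-  (sole → essential)
  43 | 1010-1,10101-
  44 | 10-100  (sole → essential)
  50 | -10-10  (sole → essential)
  53 | 11-101  (sole → essential)
  54 | -10-10  (sole → essential)
  56 | -1100-  (sole → essential)
  57 | --1001,-11-01,-1100-
  61 | -11-01,11-101
Essential prime implicants: -0-001, -10-10, -11-01, -1100-, 0--001, 0-100-, 00-110, 01011-, 10-100, 10101-, 11-101

11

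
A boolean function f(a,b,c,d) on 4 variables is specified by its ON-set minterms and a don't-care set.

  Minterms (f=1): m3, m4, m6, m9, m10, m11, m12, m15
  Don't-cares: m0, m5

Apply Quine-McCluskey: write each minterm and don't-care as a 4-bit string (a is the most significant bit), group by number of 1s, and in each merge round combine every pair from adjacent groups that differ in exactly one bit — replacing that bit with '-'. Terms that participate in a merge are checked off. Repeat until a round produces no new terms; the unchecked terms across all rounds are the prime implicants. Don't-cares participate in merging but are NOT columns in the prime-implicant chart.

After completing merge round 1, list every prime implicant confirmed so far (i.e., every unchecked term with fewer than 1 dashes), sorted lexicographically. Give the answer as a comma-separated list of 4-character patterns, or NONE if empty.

Round 0: 0000✓ 0011✓ 0100✓ 0101✓ 0110✓ 1001✓ 1010✓ 1011✓ 1100✓ 1111✓
Round 1: -011 -100 0-00 01-0 010- 1-11 10-1 101-
PIs = {-011, -100, 0-00, 01-0, 010-, 1-11, 10-1, 101-}

NONE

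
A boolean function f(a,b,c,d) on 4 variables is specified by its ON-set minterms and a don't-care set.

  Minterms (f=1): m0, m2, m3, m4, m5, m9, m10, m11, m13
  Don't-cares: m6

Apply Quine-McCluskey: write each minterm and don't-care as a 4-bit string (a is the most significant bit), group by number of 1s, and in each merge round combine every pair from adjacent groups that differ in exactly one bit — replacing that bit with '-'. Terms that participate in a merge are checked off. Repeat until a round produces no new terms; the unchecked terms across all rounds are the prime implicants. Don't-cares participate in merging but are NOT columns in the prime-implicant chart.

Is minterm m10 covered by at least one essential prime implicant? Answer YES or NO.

YES

[col 0] 0000*, 0010*, 0011*, 0100*, 0101*, 0110*, 1001*, 1010*, 1011*, 1101*
[col 1] -010*, -011*, -101, 0-00*, 0-10*, 00-0*, 001-*, 01-0*, 010-, 1-01, 10-1, 101-*
[col 2] -01-, 0--0
Prime implicants: -01-, -101, 0--0, 010-, 1-01, 10-1
PI chart (minterm → PIs covering it):
  0 | 0--0  (sole → essential)
  2 | -01-,0--0
  3 | -01-  (sole → essential)
  4 | 0--0,010-
  5 | -101,010-
  9 | 1-01,10-1
  10 | -01-  (sole → essential)
  11 | -01-,10-1
  13 | -101,1-01
Essential prime implicants: -01-, 0--0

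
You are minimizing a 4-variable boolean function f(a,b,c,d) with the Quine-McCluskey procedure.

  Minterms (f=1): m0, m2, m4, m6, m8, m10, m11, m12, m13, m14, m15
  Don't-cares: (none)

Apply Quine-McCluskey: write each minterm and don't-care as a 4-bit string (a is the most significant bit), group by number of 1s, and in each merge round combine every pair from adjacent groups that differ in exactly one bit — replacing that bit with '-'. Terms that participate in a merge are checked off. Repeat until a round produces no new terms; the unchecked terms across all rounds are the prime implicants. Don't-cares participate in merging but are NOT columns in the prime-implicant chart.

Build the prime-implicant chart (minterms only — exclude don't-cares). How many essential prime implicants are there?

3

[col 0] 0000*, 0010*, 0100*, 0110*, 1000*, 1010*, 1011*, 1100*, 1101*, 1110*, 1111*
[col 1] -000*, -010*, -100*, -110*, 0-00*, 0-10*, 00-0*, 01-0*, 1-00*, 1-10*, 1-11*, 10-0*, 101-*, 11-0*, 11-1*, 110-*, 111-*
[col 2] --00*, --10*, -0-0*, -1-0*, 0--0*, 1--0*, 1-1-, 11--
[col 3] ---0
Prime implicants: ---0, 1-1-, 11--
PI chart (minterm → PIs covering it):
  0 | ---0  (sole → essential)
  2 | ---0  (sole → essential)
  4 | ---0  (sole → essential)
  6 | ---0  (sole → essential)
  8 | ---0  (sole → essential)
  10 | ---0,1-1-
  11 | 1-1-  (sole → essential)
  12 | ---0,11--
  13 | 11--  (sole → essential)
  14 | ---0,1-1-,11--
  15 | 1-1-,11--
Essential prime implicants: ---0, 1-1-, 11--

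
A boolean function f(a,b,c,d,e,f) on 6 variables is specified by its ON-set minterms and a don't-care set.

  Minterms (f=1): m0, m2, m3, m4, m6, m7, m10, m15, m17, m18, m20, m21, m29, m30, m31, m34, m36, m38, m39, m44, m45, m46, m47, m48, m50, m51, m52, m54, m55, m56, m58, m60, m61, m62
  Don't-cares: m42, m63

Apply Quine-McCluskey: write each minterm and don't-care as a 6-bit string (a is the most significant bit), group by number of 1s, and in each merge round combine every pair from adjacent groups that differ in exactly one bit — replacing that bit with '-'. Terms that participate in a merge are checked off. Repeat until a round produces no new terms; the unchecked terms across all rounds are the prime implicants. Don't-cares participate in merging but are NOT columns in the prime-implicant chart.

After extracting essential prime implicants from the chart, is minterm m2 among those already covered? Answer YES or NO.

YES

[col 0] 000000*, 000010*, 000011*, 000100*, 000110*, 000111*, 001010*, 001111*, 010001*, 010010*, 010100*, 010101*, 011101*, 011110*, 011111*, 100010*, 100100*, 100110*, 100111*, 101010*, 101100*, 101101*, 101110*, 101111*, 110000*, 110010*, 110011*, 110100*, 110110*, 110111*, 111000*, 111010*, 111100*, 111101*, 111110*, 111111*
[col 1] -00010*, -00100*, -00110*, -00111*, -01010*, -01111*, -10010*, -10100*, -11101*, -11110*, -11111*, 0-0010*, 0-0100*, 0-1111*, 00-010*, 00-111*, 000-00*, 000-10*, 000-11*, 0000-0*, 00001-*, 0001-0*, 00011-*, 01-101, 010-01, 01010-, 0111-1*, 01111-*, 1-0010*, 1-0100*, 1-0110*, 1-0111*, 1-1010*, 1-1100*, 1-1101*, 1-1110*, 1-1111*, 10-010*, 10-100*, 10-110*, 10-111*, 100-10*, 1001-0*, 10011-*, 101-10*, 1011-0*, 1011-1*, 10110-*, 10111-*, 11-000*, 11-010*, 11-100*, 11-110*, 11-111*, 110-00*, 110-10*, 110-11*, 1100-0*, 11001-*, 1101-0*, 11011-*, 111-00*, 111-10*, 1110-0*, 1111-0*, 1111-1*, 11110-*, 11111-*
[col 2] --0010, --0100, --1111, -0-010, -0-111, -00-10, -001-0, -0011-, -111-1, -1111-, 000--0, 000-1-, 1--010*, 1--100*, 1--110*, 1--111*, 1-0-10*, 1-01-0*, 1-011-*, 1-1-10*, 1-11-0*, 1-11-1*, 1-110-*, 1-111-*, 10--10*, 10-1-0*, 10-11-*, 1011--*, 11--00*, 11--10*, 11-0-0*, 11-1-0*, 11-11-*, 110--0*, 110-1-, 111--0*, 1111--*
[col 3] 1---10, 1--1-0, 1--11-, 1-11--, 11---0
Prime implicants: --0010, --0100, --1111, -0-010, -0-111, -00-10, -001-0, -0011-, -111-1, -1111-, 000--0, 000-1-, 01-101, 010-01, 01010-, 1---10, 1--1-0, 1--11-, 1-11--, 11---0, 110-1-
PI chart (minterm → PIs covering it):
  0 | 000--0  (sole → essential)
  2 | --0010,-0-010,-00-10,000--0,000-1-
  3 | 000-1-  (sole → essential)
  4 | --0100,-001-0,000--0
  6 | -00-10,-001-0,-0011-,000--0,000-1-
  7 | -0-111,-0011-,000-1-
  10 | -0-010  (sole → essential)
  15 | --1111,-0-111
  17 | 010-01  (sole → essential)
  18 | --0010  (sole → essential)
  20 | --0100,01010-
  21 | 01-101,010-01,01010-
  29 | -111-1,01-101
  30 | -1111-  (sole → essential)
  31 | --1111,-111-1,-1111-
  34 | --0010,-0-010,-00-10,1---10
  36 | --0100,-001-0,1--1-0
  38 | -00-10,-001-0,-0011-,1---10,1--1-0,1--11-
  39 | -0-111,-0011-,1--11-
  44 | 1--1-0,1-11--
  45 | 1-11--  (sole → essential)
  46 | 1---10,1--1-0,1--11-,1-11--
  47 | --1111,-0-111,1--11-,1-11--
  48 | 11---0  (sole → essential)
  50 | --0010,1---10,11---0,110-1-
  51 | 110-1-  (sole → essential)
  52 | --0100,1--1-0,11---0
  54 | 1---10,1--1-0,1--11-,11---0,110-1-
  55 | 1--11-,110-1-
  56 | 11---0  (sole → essential)
  58 | 1---10,11---0
  60 | 1--1-0,1-11--,11---0
  61 | -111-1,1-11--
  62 | -1111-,1---10,1--1-0,1--11-,1-11--,11---0
Essential prime implicants: --0010, -0-010, -1111-, 000--0, 000-1-, 010-01, 1-11--, 11---0, 110-1-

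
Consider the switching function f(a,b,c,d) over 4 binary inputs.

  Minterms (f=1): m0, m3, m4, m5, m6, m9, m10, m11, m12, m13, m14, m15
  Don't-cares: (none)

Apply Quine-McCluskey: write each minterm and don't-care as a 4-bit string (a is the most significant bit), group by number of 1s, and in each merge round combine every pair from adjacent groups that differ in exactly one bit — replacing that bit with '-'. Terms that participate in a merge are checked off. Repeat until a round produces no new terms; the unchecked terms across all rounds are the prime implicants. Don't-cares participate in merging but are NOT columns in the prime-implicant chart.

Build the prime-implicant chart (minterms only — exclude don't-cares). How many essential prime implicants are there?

Round 0: 0000✓ 0011✓ 0100✓ 0101✓ 0110✓ 1001✓ 1010✓ 1011✓ 1100✓ 1101✓ 1110✓ 1111✓
Round 1: -011 -100✓ -101✓ -110✓ 0-00 01-0✓ 010-✓ 1-01✓ 1-10✓ 1-11✓ 10-1✓ 101-✓ 11-0✓ 11-1✓ 110-✓ 111-✓
Round 2: -1-0 -10- 1--1 1-1- 11--
PIs = {-011, -1-0, -10-, 0-00, 1--1, 1-1-, 11--}
Coverage chart:
  m0: 0-00 ←essential
  m3: -011 ←essential
  m4: -1-0,-10-,0-00
  m5: -10- ←essential
  m6: -1-0 ←essential
  m9: 1--1 ←essential
  m10: 1-1- ←essential
  m11: -011,1--1,1-1-
  m12: -1-0,-10-,11--
  m13: -10-,1--1,11--
  m14: -1-0,1-1-,11--
  m15: 1--1,1-1-,11--
Essential: -011, -1-0, -10-, 0-00, 1--1, 1-1-

6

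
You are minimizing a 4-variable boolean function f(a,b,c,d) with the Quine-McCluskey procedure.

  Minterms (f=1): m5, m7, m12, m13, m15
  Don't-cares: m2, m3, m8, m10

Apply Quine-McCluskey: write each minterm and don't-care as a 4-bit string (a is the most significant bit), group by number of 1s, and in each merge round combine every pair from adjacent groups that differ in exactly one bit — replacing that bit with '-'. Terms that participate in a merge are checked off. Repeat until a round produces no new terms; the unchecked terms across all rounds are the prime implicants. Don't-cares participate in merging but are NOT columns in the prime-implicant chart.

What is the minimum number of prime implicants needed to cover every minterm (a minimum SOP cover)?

Round 0: 0010✓ 0011✓ 0101✓ 0111✓ 1000✓ 1010✓ 1100✓ 1101✓ 1111✓
Round 1: -010 -101✓ -111✓ 0-11 001- 01-1✓ 1-00 10-0 11-1✓ 110-
Round 2: -1-1
PIs = {-010, -1-1, 0-11, 001-, 1-00, 10-0, 110-}
Coverage chart:
  m5: -1-1 ←essential
  m7: -1-1,0-11
  m12: 1-00,110-
  m13: -1-1,110-
  m15: -1-1 ←essential
Essential: -1-1
Petrick residual → 1-00
Min cover (2 terms): bd + ac'd'

2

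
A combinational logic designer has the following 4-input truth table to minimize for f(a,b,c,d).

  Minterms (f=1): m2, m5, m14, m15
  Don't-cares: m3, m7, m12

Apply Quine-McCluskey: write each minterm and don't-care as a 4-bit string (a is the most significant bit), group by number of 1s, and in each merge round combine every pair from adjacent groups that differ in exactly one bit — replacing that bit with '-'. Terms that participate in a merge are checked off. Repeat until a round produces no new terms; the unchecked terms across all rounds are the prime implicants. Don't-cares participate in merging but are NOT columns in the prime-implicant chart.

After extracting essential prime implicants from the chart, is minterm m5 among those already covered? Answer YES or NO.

[col 0] 0010*, 0011*, 0101*, 0111*, 1100*, 1110*, 1111*
[col 1] -111, 0-11, 001-, 01-1, 11-0, 111-
Prime implicants: -111, 0-11, 001-, 01-1, 11-0, 111-
PI chart (minterm → PIs covering it):
  2 | 001-  (sole → essential)
  5 | 01-1  (sole → essential)
  14 | 11-0,111-
  15 | -111,111-
Essential prime implicants: 001-, 01-1

YES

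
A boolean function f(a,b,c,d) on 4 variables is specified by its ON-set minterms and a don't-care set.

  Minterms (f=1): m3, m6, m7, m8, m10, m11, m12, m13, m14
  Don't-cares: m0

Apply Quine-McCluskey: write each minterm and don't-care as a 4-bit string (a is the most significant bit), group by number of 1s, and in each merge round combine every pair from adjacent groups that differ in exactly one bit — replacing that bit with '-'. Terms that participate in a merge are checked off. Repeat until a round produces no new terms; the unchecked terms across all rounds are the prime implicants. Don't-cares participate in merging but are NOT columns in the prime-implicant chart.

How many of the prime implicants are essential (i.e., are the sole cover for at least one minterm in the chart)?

Round 0: 0000✓ 0011✓ 0110✓ 0111✓ 1000✓ 1010✓ 1011✓ 1100✓ 1101✓ 1110✓
Round 1: -000 -011 -110 0-11 011- 1-00✓ 1-10✓ 10-0✓ 101- 11-0✓ 110-
Round 2: 1--0
PIs = {-000, -011, -110, 0-11, 011-, 1--0, 101-, 110-}
Coverage chart:
  m3: -011,0-11
  m6: -110,011-
  m7: 0-11,011-
  m8: -000,1--0
  m10: 1--0,101-
  m11: -011,101-
  m12: 1--0,110-
  m13: 110- ←essential
  m14: -110,1--0
Essential: 110-

1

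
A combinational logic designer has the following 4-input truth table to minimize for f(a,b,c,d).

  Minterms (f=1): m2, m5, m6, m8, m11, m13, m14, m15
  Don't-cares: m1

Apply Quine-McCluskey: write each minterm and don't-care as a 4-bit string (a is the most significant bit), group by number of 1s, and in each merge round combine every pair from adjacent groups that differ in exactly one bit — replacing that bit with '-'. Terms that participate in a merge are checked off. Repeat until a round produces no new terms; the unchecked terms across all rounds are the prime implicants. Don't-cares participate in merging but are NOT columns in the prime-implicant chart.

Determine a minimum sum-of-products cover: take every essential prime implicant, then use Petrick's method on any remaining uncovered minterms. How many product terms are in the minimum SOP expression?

5

Round 0: 0001✓ 0010✓ 0101✓ 0110✓ 1000 1011✓ 1101✓ 1110✓ 1111✓
Round 1: -101 -110 0-01 0-10 1-11 11-1 111-
PIs = {-101, -110, 0-01, 0-10, 1-11, 1000, 11-1, 111-}
Coverage chart:
  m2: 0-10 ←essential
  m5: -101,0-01
  m6: -110,0-10
  m8: 1000 ←essential
  m11: 1-11 ←essential
  m13: -101,11-1
  m14: -110,111-
  m15: 1-11,11-1,111-
Essential: 0-10, 1-11, 1000
Petrick residual → -101, -110
Min cover (5 terms): bc'd + bcd' + a'cd' + acd + ab'c'd'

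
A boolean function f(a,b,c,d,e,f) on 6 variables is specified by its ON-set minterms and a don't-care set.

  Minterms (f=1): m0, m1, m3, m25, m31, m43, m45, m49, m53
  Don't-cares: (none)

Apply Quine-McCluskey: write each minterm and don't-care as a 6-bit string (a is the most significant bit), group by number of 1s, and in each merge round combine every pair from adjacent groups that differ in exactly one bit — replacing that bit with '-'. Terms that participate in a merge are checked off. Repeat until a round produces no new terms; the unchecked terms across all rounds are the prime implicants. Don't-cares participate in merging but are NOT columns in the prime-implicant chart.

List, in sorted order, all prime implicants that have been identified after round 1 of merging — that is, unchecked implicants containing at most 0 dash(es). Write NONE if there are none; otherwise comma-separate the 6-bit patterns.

011001, 011111, 101011, 101101

size-2^0 implicants → 000000(✓)  000001(✓)  000011(✓)  011001  011111  101011  101101  110001(✓)  110101(✓)
size-2^1 implicants → 0000-1  00000-  110-01
Unchecked terms (primes): 0000-1, 00000-, 011001, 011111, 101011, 101101, 110-01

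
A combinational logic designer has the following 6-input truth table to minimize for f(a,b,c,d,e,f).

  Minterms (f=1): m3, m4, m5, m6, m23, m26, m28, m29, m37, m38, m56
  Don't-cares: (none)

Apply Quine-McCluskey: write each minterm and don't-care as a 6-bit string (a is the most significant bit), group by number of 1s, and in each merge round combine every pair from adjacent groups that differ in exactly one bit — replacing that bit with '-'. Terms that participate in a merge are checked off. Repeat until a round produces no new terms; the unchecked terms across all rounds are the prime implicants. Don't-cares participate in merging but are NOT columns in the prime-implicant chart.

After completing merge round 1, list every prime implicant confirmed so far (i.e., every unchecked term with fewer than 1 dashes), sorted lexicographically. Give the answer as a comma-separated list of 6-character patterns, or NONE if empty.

000011, 010111, 011010, 111000

[col 0] 000011, 000100*, 000101*, 000110*, 010111, 011010, 011100*, 011101*, 100101*, 100110*, 111000
[col 1] -00101, -00110, 0001-0, 00010-, 01110-
Prime implicants: -00101, -00110, 000011, 0001-0, 00010-, 010111, 011010, 01110-, 111000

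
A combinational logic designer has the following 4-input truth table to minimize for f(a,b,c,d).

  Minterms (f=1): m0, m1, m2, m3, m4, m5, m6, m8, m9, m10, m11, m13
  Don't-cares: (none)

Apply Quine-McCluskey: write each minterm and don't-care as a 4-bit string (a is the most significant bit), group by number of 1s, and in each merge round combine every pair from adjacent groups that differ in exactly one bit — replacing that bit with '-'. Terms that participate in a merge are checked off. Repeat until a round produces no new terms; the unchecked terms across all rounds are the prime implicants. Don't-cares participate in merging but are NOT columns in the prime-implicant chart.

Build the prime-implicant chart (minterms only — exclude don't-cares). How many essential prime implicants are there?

3

size-2^0 implicants → 0000(✓)  0001(✓)  0010(✓)  0011(✓)  0100(✓)  0101(✓)  0110(✓)  1000(✓)  1001(✓)  1010(✓)  1011(✓)  1101(✓)
size-2^1 implicants → -000(✓)  -001(✓)  -010(✓)  -011(✓)  -101(✓)  0-00(✓)  0-01(✓)  0-10(✓)  00-0(✓)  00-1(✓)  000-(✓)  001-(✓)  01-0(✓)  010-(✓)  1-01(✓)  10-0(✓)  10-1(✓)  100-(✓)  101-(✓)
size-2^2 implicants → --01  -0-0(✓)  -0-1(✓)  -00-(✓)  -01-(✓)  0--0  0-0-  00--(✓)  10--(✓)
size-2^3 implicants → -0--
Unchecked terms (primes): --01, -0--, 0--0, 0-0-
Minterm coverage:
  m0 ⊆ -0--,0--0,0-0-
  m1 ⊆ --01,-0--,0-0-
  m2 ⊆ -0--,0--0
  m3 ⊆ -0-- [E]
  m4 ⊆ 0--0,0-0-
  m5 ⊆ --01,0-0-
  m6 ⊆ 0--0 [E]
  m8 ⊆ -0-- [E]
  m9 ⊆ --01,-0--
  m10 ⊆ -0-- [E]
  m11 ⊆ -0-- [E]
  m13 ⊆ --01 [E]
E = {--01, -0--, 0--0}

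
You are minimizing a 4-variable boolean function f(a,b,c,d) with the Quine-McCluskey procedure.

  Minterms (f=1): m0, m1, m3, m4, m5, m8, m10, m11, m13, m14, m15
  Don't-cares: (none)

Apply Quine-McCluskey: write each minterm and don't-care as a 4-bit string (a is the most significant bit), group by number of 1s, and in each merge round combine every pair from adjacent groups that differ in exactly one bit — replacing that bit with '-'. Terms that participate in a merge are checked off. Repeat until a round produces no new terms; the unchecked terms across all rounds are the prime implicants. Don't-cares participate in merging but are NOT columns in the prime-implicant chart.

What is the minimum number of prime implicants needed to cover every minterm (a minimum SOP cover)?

Round 0: 0000✓ 0001✓ 0011✓ 0100✓ 0101✓ 1000✓ 1010✓ 1011✓ 1101✓ 1110✓ 1111✓
Round 1: -000 -011 -101 0-00✓ 0-01✓ 00-1 000-✓ 010-✓ 1-10✓ 1-11✓ 10-0 101-✓ 11-1 111-✓
Round 2: 0-0- 1-1-
PIs = {-000, -011, -101, 0-0-, 00-1, 1-1-, 10-0, 11-1}
Coverage chart:
  m0: -000,0-0-
  m1: 0-0-,00-1
  m3: -011,00-1
  m4: 0-0- ←essential
  m5: -101,0-0-
  m8: -000,10-0
  m10: 1-1-,10-0
  m11: -011,1-1-
  m13: -101,11-1
  m14: 1-1- ←essential
  m15: 1-1-,11-1
Essential: 0-0-, 1-1-
Petrick residual → -000, -011, -101
Min cover (5 terms): b'c'd' + b'cd + bc'd + a'c' + ac

5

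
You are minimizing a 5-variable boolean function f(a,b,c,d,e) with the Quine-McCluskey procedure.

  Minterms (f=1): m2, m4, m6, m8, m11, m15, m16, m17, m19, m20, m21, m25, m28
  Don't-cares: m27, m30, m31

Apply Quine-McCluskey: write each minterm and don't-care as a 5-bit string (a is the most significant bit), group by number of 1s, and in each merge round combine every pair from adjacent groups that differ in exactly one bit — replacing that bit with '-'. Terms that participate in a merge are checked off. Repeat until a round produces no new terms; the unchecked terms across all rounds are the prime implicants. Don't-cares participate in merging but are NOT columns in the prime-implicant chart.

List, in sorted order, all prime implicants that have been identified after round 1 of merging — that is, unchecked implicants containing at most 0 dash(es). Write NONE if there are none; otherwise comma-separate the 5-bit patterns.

Round 0: 00010✓ 00100✓ 00110✓ 01000 01011✓ 01111✓ 10000✓ 10001✓ 10011✓ 10100✓ 10101✓ 11001✓ 11011✓ 11100✓ 11110✓ 11111✓
Round 1: -0100 -1011✓ -1111✓ 00-10 001-0 01-11✓ 1-001✓ 1-011✓ 1-100 10-00✓ 10-01✓ 100-1✓ 1000-✓ 1010-✓ 11-11✓ 110-1✓ 111-0 1111-
Round 2: -1-11 1-0-1 10-0-
PIs = {-0100, -1-11, 00-10, 001-0, 01000, 1-0-1, 1-100, 10-0-, 111-0, 1111-}

01000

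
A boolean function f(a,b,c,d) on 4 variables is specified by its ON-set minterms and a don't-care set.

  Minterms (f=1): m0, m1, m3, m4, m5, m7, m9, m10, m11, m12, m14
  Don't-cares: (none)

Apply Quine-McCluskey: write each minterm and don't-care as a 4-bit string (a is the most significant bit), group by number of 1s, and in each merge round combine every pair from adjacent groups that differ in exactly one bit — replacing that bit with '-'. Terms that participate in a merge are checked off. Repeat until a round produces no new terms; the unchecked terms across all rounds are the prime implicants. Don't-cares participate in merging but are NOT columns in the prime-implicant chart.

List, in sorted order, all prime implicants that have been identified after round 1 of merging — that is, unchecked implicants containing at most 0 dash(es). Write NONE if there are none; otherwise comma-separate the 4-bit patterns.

[col 0] 0000*, 0001*, 0011*, 0100*, 0101*, 0111*, 1001*, 1010*, 1011*, 1100*, 1110*
[col 1] -001*, -011*, -100, 0-00*, 0-01*, 0-11*, 00-1*, 000-*, 01-1*, 010-*, 1-10, 10-1*, 101-, 11-0
[col 2] -0-1, 0--1, 0-0-
Prime implicants: -0-1, -100, 0--1, 0-0-, 1-10, 101-, 11-0

NONE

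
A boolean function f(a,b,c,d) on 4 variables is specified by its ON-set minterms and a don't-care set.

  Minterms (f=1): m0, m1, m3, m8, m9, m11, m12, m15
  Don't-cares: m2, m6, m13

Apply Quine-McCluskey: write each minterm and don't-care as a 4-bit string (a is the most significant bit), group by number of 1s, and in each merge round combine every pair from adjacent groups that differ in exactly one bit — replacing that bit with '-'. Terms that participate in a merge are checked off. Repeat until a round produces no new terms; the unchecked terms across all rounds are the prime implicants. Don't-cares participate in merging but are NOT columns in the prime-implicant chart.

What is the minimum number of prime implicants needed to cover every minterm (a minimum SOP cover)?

Round 0: 0000✓ 0001✓ 0010✓ 0011✓ 0110✓ 1000✓ 1001✓ 1011✓ 1100✓ 1101✓ 1111✓
Round 1: -000✓ -001✓ -011✓ 0-10 00-0✓ 00-1✓ 000-✓ 001-✓ 1-00✓ 1-01✓ 1-11✓ 10-1✓ 100-✓ 11-1✓ 110-✓
Round 2: -0-1 -00- 00-- 1--1 1-0-
PIs = {-0-1, -00-, 0-10, 00--, 1--1, 1-0-}
Coverage chart:
  m0: -00-,00--
  m1: -0-1,-00-,00--
  m3: -0-1,00--
  m8: -00-,1-0-
  m9: -0-1,-00-,1--1,1-0-
  m11: -0-1,1--1
  m12: 1-0- ←essential
  m15: 1--1 ←essential
Essential: 1--1, 1-0-
Petrick residual → 00--
Min cover (3 terms): a'b' + ad + ac'

3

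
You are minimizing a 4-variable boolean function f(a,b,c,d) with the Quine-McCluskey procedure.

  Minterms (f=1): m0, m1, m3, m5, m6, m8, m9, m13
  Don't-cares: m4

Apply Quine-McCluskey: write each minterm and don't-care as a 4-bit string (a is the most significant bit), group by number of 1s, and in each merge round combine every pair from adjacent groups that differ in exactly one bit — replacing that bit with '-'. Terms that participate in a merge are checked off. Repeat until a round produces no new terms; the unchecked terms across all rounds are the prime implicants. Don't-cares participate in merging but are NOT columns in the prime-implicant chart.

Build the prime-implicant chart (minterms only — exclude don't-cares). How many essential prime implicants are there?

4

Round 0: 0000✓ 0001✓ 0011✓ 0100✓ 0101✓ 0110✓ 1000✓ 1001✓ 1101✓
Round 1: -000✓ -001✓ -101✓ 0-00✓ 0-01✓ 00-1 000-✓ 01-0 010-✓ 1-01✓ 100-✓
Round 2: --01 -00- 0-0-
PIs = {--01, -00-, 0-0-, 00-1, 01-0}
Coverage chart:
  m0: -00-,0-0-
  m1: --01,-00-,0-0-,00-1
  m3: 00-1 ←essential
  m5: --01,0-0-
  m6: 01-0 ←essential
  m8: -00- ←essential
  m9: --01,-00-
  m13: --01 ←essential
Essential: --01, -00-, 00-1, 01-0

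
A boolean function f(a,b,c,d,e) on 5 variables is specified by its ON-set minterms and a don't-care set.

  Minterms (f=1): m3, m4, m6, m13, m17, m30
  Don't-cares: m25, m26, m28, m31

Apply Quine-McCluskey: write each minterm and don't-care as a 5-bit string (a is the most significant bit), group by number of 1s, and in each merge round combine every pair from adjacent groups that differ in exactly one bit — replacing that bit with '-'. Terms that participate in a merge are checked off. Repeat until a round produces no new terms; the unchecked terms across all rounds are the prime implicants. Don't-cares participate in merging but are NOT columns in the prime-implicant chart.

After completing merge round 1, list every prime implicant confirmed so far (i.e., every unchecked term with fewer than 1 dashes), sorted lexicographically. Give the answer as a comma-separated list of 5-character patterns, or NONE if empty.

[col 0] 00011, 00100*, 00110*, 01101, 10001*, 11001*, 11010*, 11100*, 11110*, 11111*
[col 1] 001-0, 1-001, 11-10, 111-0, 1111-
Prime implicants: 00011, 001-0, 01101, 1-001, 11-10, 111-0, 1111-

00011, 01101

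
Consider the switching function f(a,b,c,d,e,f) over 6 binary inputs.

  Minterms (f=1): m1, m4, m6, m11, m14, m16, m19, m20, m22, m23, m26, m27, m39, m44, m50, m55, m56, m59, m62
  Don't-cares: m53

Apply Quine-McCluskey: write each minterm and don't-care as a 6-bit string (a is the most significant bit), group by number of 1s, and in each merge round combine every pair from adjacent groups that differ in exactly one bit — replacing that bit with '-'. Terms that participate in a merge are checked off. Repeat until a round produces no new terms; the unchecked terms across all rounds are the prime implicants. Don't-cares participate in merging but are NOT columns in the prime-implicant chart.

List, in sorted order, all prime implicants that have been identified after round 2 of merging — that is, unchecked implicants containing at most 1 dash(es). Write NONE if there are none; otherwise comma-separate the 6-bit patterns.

[col 0] 000001, 000100*, 000110*, 001011*, 001110*, 010000*, 010011*, 010100*, 010110*, 010111*, 011010*, 011011*, 100111*, 101100, 110010, 110101*, 110111*, 111000, 111011*, 111110
[col 1] -10111, -11011, 0-0100*, 0-0110*, 0-1011, 00-110, 0001-0*, 01-011, 010-00, 010-11, 0101-0*, 01011-, 01101-, 1-0111, 1101-1
[col 2] 0-01-0
Prime implicants: -10111, -11011, 0-01-0, 0-1011, 00-110, 000001, 01-011, 010-00, 010-11, 01011-, 01101-, 1-0111, 101100, 110010, 1101-1, 111000, 111110

-10111, -11011, 0-1011, 00-110, 000001, 01-011, 010-00, 010-11, 01011-, 01101-, 1-0111, 101100, 110010, 1101-1, 111000, 111110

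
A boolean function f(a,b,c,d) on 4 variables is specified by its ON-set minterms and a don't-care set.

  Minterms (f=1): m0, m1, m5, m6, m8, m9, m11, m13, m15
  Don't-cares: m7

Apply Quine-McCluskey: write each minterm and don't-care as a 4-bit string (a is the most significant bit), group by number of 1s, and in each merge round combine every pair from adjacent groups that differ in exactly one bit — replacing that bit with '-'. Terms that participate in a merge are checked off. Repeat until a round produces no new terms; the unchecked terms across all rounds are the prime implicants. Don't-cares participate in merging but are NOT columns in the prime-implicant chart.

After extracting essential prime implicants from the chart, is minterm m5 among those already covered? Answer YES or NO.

[col 0] 0000*, 0001*, 0101*, 0110*, 0111*, 1000*, 1001*, 1011*, 1101*, 1111*
[col 1] -000*, -001*, -101*, -111*, 0-01*, 000-*, 01-1*, 011-, 1-01*, 1-11*, 10-1*, 100-*, 11-1*
[col 2] --01, -00-, -1-1, 1--1
Prime implicants: --01, -00-, -1-1, 011-, 1--1
PI chart (minterm → PIs covering it):
  0 | -00-  (sole → essential)
  1 | --01,-00-
  5 | --01,-1-1
  6 | 011-  (sole → essential)
  8 | -00-  (sole → essential)
  9 | --01,-00-,1--1
  11 | 1--1  (sole → essential)
  13 | --01,-1-1,1--1
  15 | -1-1,1--1
Essential prime implicants: -00-, 011-, 1--1

NO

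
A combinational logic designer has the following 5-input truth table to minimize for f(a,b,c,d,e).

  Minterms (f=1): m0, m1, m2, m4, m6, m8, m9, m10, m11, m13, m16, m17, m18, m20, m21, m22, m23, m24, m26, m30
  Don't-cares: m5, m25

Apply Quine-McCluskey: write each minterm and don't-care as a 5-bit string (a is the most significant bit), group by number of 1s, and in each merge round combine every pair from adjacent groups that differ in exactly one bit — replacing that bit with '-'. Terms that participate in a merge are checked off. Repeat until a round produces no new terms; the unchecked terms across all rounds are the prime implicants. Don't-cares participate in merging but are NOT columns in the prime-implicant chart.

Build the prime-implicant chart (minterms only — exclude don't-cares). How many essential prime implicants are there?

[col 0] 00000*, 00001*, 00010*, 00100*, 00101*, 00110*, 01000*, 01001*, 01010*, 01011*, 01101*, 10000*, 10001*, 10010*, 10100*, 10101*, 10110*, 10111*, 11000*, 11001*, 11010*, 11110*
[col 1] -0000*, -0001*, -0010*, -0100*, -0101*, -0110*, -1000*, -1001*, -1010*, 0-000*, 0-001*, 0-010*, 0-101*, 00-00*, 00-01*, 00-10*, 000-0*, 0000-*, 001-0*, 0010-*, 01-01*, 010-0*, 010-1*, 0100-*, 0101-*, 1-000*, 1-001*, 1-010*, 1-110*, 10-00*, 10-01*, 10-10*, 100-0*, 1000-*, 101-0*, 101-1*, 1010-*, 1011-*, 11-10*, 110-0*, 1100-*
[col 2] --000*, --001*, --010*, -0-00*, -0-01*, -0-10*, -00-0*, -000-*, -01-0*, -010-*, -10-0*, -100-*, 0--01, 0-0-0*, 0-00-*, 00--0*, 00-0-*, 010--, 1--10, 1-0-0*, 1-00-*, 10--0*, 10-0-*, 101--
[col 3] --0-0, --00-, -0--0, -0-0-
Prime implicants: --0-0, --00-, -0--0, -0-0-, 0--01, 010--, 1--10, 101--
PI chart (minterm → PIs covering it):
  0 | --0-0,--00-,-0--0,-0-0-
  1 | --00-,-0-0-,0--01
  2 | --0-0,-0--0
  4 | -0--0,-0-0-
  6 | -0--0  (sole → essential)
  8 | --0-0,--00-,010--
  9 | --00-,0--01,010--
  10 | --0-0,010--
  11 | 010--  (sole → essential)
  13 | 0--01  (sole → essential)
  16 | --0-0,--00-,-0--0,-0-0-
  17 | --00-,-0-0-
  18 | --0-0,-0--0,1--10
  20 | -0--0,-0-0-,101--
  21 | -0-0-,101--
  22 | -0--0,1--10,101--
  23 | 101--  (sole → essential)
  24 | --0-0,--00-
  26 | --0-0,1--10
  30 | 1--10  (sole → essential)
Essential prime implicants: -0--0, 0--01, 010--, 1--10, 101--

5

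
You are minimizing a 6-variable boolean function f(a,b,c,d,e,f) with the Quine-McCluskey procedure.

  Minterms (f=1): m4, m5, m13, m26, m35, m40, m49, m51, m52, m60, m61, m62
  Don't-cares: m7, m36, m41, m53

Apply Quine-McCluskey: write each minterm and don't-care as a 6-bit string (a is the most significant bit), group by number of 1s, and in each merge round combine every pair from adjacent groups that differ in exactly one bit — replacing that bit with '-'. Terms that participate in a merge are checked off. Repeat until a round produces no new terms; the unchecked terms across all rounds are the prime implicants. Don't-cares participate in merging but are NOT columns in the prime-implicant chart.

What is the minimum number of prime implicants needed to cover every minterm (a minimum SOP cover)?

Round 0: 000100✓ 000101✓ 000111✓ 001101✓ 011010 100011✓ 100100✓ 101000✓ 101001✓ 110001✓ 110011✓ 110100✓ 110101✓ 111100✓ 111101✓ 111110✓
Round 1: -00100 00-101 0001-1 00010- 1-0011 1-0100 10100- 11-100✓ 11-101✓ 110-01 1100-1 11010-✓ 1111-0 11110-✓
Round 2: 11-10-
PIs = {-00100, 00-101, 0001-1, 00010-, 011010, 1-0011, 1-0100, 10100-, 11-10-, 110-01, 1100-1, 1111-0}
Coverage chart:
  m4: -00100,00010-
  m5: 00-101,0001-1,00010-
  m13: 00-101 ←essential
  m26: 011010 ←essential
  m35: 1-0011 ←essential
  m40: 10100- ←essential
  m49: 110-01,1100-1
  m51: 1-0011,1100-1
  m52: 1-0100,11-10-
  m60: 11-10-,1111-0
  m61: 11-10- ←essential
  m62: 1111-0 ←essential
Essential: 00-101, 011010, 1-0011, 10100-, 11-10-, 1111-0
Petrick residual → -00100, 110-01
Min cover (8 terms): b'c'de'f' + a'b'de'f + a'bcd'ef' + ac'd'ef + ab'cd'e' + abde' + abc'e'f + abcdf'

8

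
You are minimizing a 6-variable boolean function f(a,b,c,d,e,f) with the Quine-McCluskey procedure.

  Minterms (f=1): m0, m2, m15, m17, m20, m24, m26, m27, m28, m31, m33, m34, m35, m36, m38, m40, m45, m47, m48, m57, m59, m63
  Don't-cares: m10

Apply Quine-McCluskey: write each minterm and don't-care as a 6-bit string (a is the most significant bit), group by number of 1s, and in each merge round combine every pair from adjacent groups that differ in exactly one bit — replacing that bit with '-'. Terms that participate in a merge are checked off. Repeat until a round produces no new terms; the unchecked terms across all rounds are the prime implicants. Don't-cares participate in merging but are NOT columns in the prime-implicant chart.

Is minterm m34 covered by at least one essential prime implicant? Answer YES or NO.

NO

Round 0: 000000✓ 000010✓ 001010✓ 001111✓ 010001 010100✓ 011000✓ 011010✓ 011011✓ 011100✓ 011111✓ 100001✓ 100010✓ 100011✓ 100100✓ 100110✓ 101000 101101✓ 101111✓ 110000 111001✓ 111011✓ 111111✓
Round 1: -00010 -01111✓ -11011✓ -11111✓ 0-1010 0-1111✓ 00-010 0000-0 01-100 011-00 011-11✓ 0110-0 01101- 1-1111✓ 100-10 1000-1 10001- 1001-0 1011-1 111-11✓ 1110-1
Round 2: --1111 -11-11
PIs = {--1111, -00010, -11-11, 0-1010, 00-010, 0000-0, 01-100, 010001, 011-00, 0110-0, 01101-, 100-10, 1000-1, 10001-, 1001-0, 101000, 1011-1, 110000, 1110-1}
Coverage chart:
  m0: 0000-0 ←essential
  m2: -00010,00-010,0000-0
  m15: --1111 ←essential
  m17: 010001 ←essential
  m20: 01-100 ←essential
  m24: 011-00,0110-0
  m26: 0-1010,0110-0,01101-
  m27: -11-11,01101-
  m28: 01-100,011-00
  m31: --1111,-11-11
  m33: 1000-1 ←essential
  m34: -00010,100-10,10001-
  m35: 1000-1,10001-
  m36: 1001-0 ←essential
  m38: 100-10,1001-0
  m40: 101000 ←essential
  m45: 1011-1 ←essential
  m47: --1111,1011-1
  m48: 110000 ←essential
  m57: 1110-1 ←essential
  m59: -11-11,1110-1
  m63: --1111,-11-11
Essential: --1111, 0000-0, 01-100, 010001, 1000-1, 1001-0, 101000, 1011-1, 110000, 1110-1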